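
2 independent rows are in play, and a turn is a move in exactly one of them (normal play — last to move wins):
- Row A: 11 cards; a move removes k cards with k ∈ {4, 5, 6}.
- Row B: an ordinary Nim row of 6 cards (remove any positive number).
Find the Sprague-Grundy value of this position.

6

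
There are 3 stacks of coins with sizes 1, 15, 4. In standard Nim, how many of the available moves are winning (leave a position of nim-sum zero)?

1

Nim-sum: 1 XOR 15 XOR 4 = 10.
The overall nim-sum is X = 10. A stack of size p has a winning move iff p XOR X < p (reduce it to p XOR X).
  1: 1 XOR 10 = 11 ≥ 1 — no move.
  15: 15 XOR 10 = 5 < 15 — winning move (to 5).
  4: 4 XOR 10 = 14 ≥ 4 — no move.
That gives 1 winning move.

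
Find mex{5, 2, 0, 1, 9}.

The values 0, 1, 2 are all present; 3 is the first non-negative integer missing from the set.

3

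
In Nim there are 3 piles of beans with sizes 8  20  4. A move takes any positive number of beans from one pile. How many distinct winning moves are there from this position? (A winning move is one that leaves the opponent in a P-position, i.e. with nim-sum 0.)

Nim-sum: 8 ^ 20 ^ 4 = 24.
The overall nim-sum is X = 24. A pile of size p has a winning move iff p XOR X < p (reduce it to p XOR X).
  8: 8 XOR 24 = 16 ≥ 8 — no move.
  20: 20 XOR 24 = 12 < 20 — winning move (to 12).
  4: 4 XOR 24 = 28 ≥ 4 — no move.
That gives 1 winning move.

1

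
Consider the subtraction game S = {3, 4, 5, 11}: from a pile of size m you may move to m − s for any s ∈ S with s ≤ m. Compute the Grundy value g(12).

1

Compute g(0), g(1), … for moves {3, 4, 5, 11}:
g(0) = mex{} = 0
g(1) = mex{} = 0
g(2) = mex{} = 0
g(3) = mex{0} = 1
g(4) = mex{0} = 1
g(5) = mex{0} = 1
g(6) = mex{0,1} = 2
g(7) = mex{0,1} = 2
g(8) = mex{1} = 0
g(9) = mex{1,2} = 0
g(10) = mex{1,2} = 0
g(11) = mex{0,2} = 1
g(12) = mex{0,2} = 1
So g(12) = 1.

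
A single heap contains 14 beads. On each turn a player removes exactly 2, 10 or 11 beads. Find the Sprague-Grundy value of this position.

3

Compute g(0), g(1), … for moves {2, 10, 11}:
g(0) = mex{} = 0
g(1) = mex{} = 0
g(2) = mex{0} = 1
g(3) = mex{0} = 1
g(4) = mex{1} = 0
g(5) = mex{1} = 0
g(6) = mex{0} = 1
g(7) = mex{0} = 1
g(8) = mex{1} = 0
g(9) = mex{1} = 0
g(10) = mex{0} = 1
g(11) = mex{0} = 1
g(12) = mex{0,1} = 2
g(13) = mex{1} = 0
g(14) = mex{0,1,2} = 3
So g(14) = 3.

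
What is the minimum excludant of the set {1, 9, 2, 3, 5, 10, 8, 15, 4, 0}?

The values 0, 1, 2, 3, 4, 5 are all present; 6 is the first non-negative integer missing from the set.

6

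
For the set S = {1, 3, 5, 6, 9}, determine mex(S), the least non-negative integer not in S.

0 is not in the set, so the mex is 0.

0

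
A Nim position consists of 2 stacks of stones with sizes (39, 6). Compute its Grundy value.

Bitwise XOR of the heap sizes:
  100111  (39)
  000110  (6)
  ------
  100001  (33)

33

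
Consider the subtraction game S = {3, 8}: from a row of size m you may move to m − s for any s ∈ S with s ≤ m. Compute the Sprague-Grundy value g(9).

1

Grundy values for subtraction set {3, 8}:
g(0) = mex{} = 0
g(1) = mex{} = 0
g(2) = mex{} = 0
g(3) = mex{0} = 1
g(4) = mex{0} = 1
g(5) = mex{0} = 1
g(6) = mex{1} = 0
g(7) = mex{1} = 0
g(8) = mex{0,1} = 2
g(9) = mex{0} = 1
So g(9) = 1.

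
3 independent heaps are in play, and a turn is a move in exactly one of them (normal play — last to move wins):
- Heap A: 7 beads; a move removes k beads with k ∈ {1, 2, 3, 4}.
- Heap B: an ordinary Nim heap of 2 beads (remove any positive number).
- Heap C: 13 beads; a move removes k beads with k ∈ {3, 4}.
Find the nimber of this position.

Build the Grundy sequence for heap A with g(k) = mex{g(k−s) : s ∈ {1, 2, 3, 4}, s ≤ k}:
g(0) = mex{} = 0
g(1) = mex{0} = 1
g(2) = mex{0,1} = 2
g(3) = mex{0,1,2} = 3
g(4) = mex{0,1,2,3} = 4
g(5) = mex{1,2,3,4} = 0
g(6) = mex{0,2,3,4} = 1
g(7) = mex{0,1,3,4} = 2
So g(7) = 2.
Heap B is a plain Nim heap of size 2, so its Grundy value is 2.
Grundy values for heap C (subtraction set {3, 4}):
g(0) = mex{} = 0
g(1) = mex{} = 0
g(2) = mex{} = 0
g(3) = mex{0} = 1
g(4) = mex{0} = 1
g(5) = mex{0} = 1
g(6) = mex{0,1} = 2
g(7) = mex{1} = 0
g(8) = mex{1} = 0
g(9) = mex{1,2} = 0
g(10) = mex{0,2} = 1
g(11) = mex{0} = 1
g(12) = mex{0} = 1
g(13) = mex{0,1} = 2
So g(13) = 2.
The value of a disjunctive sum is the nim-sum of the parts.
Combined value = 2 ⊕ 2 ⊕ 2 = 2.

2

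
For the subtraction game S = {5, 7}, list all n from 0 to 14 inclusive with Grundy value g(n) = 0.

0, 1, 2, 3, 4, 12, 13, 14

Grundy values for subtraction set {5, 7}:
k:     0  1  2  3  4  5  6  7  8  9 10 11 12 13 14
g(k):  0  0  0  0  0  1  1  1  1  1  2  2  0  0  0
The P-positions (g = 0) in 0..14 are 0, 1, 2, 3, 4, 12, 13, 14.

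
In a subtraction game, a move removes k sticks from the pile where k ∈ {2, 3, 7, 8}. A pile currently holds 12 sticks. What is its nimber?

1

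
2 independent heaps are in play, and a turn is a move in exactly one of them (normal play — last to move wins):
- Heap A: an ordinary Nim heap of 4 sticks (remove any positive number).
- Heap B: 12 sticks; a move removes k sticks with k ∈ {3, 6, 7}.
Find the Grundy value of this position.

4

Heap A is a plain Nim heap of size 4, so its Grundy value is 4.
For heap B, compute g(0), g(1), … with moves {3, 6, 7}:
k:     0  1  2  3  4  5  6  7  8  9 10 11 12
g(k):  0  0  0  1  1  1  2  2  2  3  0  0  0
So g(12) = 0.
The value of a disjunctive sum is the nim-sum of the parts.
Combined value = 4 XOR 0 = 4.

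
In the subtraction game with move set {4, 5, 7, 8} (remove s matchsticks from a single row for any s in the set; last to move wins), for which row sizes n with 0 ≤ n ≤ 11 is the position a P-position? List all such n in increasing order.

0, 1, 2, 3

Grundy values for subtraction set {4, 5, 7, 8}:
g(0) = mex{} = 0
g(1) = mex{} = 0
g(2) = mex{} = 0
g(3) = mex{} = 0
g(4) = mex{0} = 1
g(5) = mex{0} = 1
g(6) = mex{0} = 1
g(7) = mex{0} = 1
g(8) = mex{0,1} = 2
g(9) = mex{0,1} = 2
g(10) = mex{0,1} = 2
g(11) = mex{0,1} = 2
The P-positions (g = 0) in 0..11 are 0, 1, 2, 3.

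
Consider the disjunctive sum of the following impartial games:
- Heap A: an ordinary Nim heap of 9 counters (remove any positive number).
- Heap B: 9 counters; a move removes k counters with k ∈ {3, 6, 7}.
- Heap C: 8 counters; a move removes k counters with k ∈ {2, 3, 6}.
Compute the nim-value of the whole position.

8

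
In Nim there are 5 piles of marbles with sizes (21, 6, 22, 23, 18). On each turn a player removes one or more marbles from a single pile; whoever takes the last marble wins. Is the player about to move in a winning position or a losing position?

Losing position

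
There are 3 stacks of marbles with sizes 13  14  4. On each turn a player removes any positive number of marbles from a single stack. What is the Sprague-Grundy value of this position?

7

Bitwise XOR of the heap sizes:
  1101  (13)
  1110  (14)
  0100  (4)
  ----
  0111  (7)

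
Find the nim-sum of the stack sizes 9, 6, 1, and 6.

Compute the nim-sum pairwise:
9 ⊕ 6 = 15
15 ⊕ 1 = 14
14 ⊕ 6 = 8

8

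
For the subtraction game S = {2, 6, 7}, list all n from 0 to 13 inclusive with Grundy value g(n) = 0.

0, 1, 4, 5, 9, 13

Compute g(0), g(1), … for moves {2, 6, 7}:
g(0) = mex{} = 0
g(1) = mex{} = 0
g(2) = mex{0} = 1
g(3) = mex{0} = 1
g(4) = mex{1} = 0
g(5) = mex{1} = 0
g(6) = mex{0} = 1
g(7) = mex{0} = 1
g(8) = mex{0,1} = 2
g(9) = mex{1} = 0
g(10) = mex{0,1,2} = 3
g(11) = mex{0} = 1
g(12) = mex{0,1,3} = 2
g(13) = mex{1} = 0
The P-positions (g = 0) in 0..13 are 0, 1, 4, 5, 9, 13.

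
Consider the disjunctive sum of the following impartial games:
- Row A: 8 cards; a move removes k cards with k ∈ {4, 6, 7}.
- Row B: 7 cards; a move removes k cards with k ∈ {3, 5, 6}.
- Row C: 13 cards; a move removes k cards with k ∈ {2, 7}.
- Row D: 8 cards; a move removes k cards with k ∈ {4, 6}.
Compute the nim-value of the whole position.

For row A, compute g(0), g(1), … with moves {4, 6, 7}:
g(0) = mex{} = 0
g(1) = mex{} = 0
g(2) = mex{} = 0
g(3) = mex{} = 0
g(4) = mex{0} = 1
g(5) = mex{0} = 1
g(6) = mex{0} = 1
g(7) = mex{0} = 1
g(8) = mex{0,1} = 2
So g(8) = 2.
Build the Grundy sequence for row B with g(k) = mex{g(k−s) : s ∈ {3, 5, 6}, s ≤ k}:
g(0) = mex{} = 0
g(1) = mex{} = 0
g(2) = mex{} = 0
g(3) = mex{0} = 1
g(4) = mex{0} = 1
g(5) = mex{0} = 1
g(6) = mex{0,1} = 2
g(7) = mex{0,1} = 2
So g(7) = 2.
Build the Grundy sequence for row C with g(k) = mex{g(k−s) : s ∈ {2, 7}, s ≤ k}:
g(0) = mex{} = 0
g(1) = mex{} = 0
g(2) = mex{0} = 1
g(3) = mex{0} = 1
g(4) = mex{1} = 0
g(5) = mex{1} = 0
g(6) = mex{0} = 1
g(7) = mex{0} = 1
g(8) = mex{0,1} = 2
g(9) = mex{1} = 0
g(10) = mex{1,2} = 0
g(11) = mex{0} = 1
g(12) = mex{0} = 1
g(13) = mex{1} = 0
So g(13) = 0.
For row D, compute g(0), g(1), … with moves {4, 6}:
k:     0  1  2  3  4  5  6  7  8
g(k):  0  0  0  0  1  1  1  1  2
So g(8) = 2.
By the Sprague-Grundy theorem, the Grundy value of a sum of independent games is the XOR of the component values.
Combined value = 2 XOR 2 XOR 0 XOR 2 = 2.

2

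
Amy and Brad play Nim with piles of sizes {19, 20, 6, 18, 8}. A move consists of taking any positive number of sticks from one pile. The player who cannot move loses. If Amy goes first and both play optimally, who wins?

Amy wins

Compute the nim-sum pairwise:
19 ⊕ 20 = 7
7 ⊕ 6 = 1
1 ⊕ 18 = 19
19 ⊕ 8 = 27
The nim-sum is 27 ≠ 0, so this is an N-position: the player to move can win; Amy has a winning move.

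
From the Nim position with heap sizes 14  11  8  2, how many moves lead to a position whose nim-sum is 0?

3

Nim-sum: 14 ^ 11 ^ 8 ^ 2 = 15.
The overall nim-sum is X = 15. A heap of size p has a winning move iff p XOR X < p (reduce it to p XOR X).
  14: 14 XOR 15 = 1 < 14 — winning move (to 1).
  11: 11 XOR 15 = 4 < 11 — winning move (to 4).
  8: 8 XOR 15 = 7 < 8 — winning move (to 7).
  2: 2 XOR 15 = 13 ≥ 2 — no move.
That gives 3 winning moves.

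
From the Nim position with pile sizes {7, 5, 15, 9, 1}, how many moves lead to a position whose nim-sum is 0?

3

Nim-sum: 7 XOR 5 XOR 15 XOR 9 XOR 1 = 5.
The overall nim-sum is X = 5. A pile of size p has a winning move iff p XOR X < p (reduce it to p XOR X).
  7: 7 XOR 5 = 2 < 7 — winning move (to 2).
  5: 5 XOR 5 = 0 < 5 — winning move (to 0).
  15: 15 XOR 5 = 10 < 15 — winning move (to 10).
  9: 9 XOR 5 = 12 ≥ 9 — no move.
  1: 1 XOR 5 = 4 ≥ 1 — no move.
That gives 3 winning moves.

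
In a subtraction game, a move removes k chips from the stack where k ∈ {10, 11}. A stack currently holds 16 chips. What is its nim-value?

1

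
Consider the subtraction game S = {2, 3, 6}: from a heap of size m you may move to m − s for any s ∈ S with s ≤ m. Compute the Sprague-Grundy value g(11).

1

Compute g(0), g(1), … for moves {2, 3, 6}:
g(0) = mex{} = 0
g(1) = mex{} = 0
g(2) = mex{0} = 1
g(3) = mex{0} = 1
g(4) = mex{0,1} = 2
g(5) = mex{1} = 0
g(6) = mex{0,1,2} = 3
g(7) = mex{0,2} = 1
g(8) = mex{0,1,3} = 2
g(9) = mex{1,3} = 0
g(10) = mex{1,2} = 0
g(11) = mex{0,2} = 1
So g(11) = 1.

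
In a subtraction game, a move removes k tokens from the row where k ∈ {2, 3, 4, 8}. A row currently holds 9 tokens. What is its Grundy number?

Compute g(0), g(1), … for moves {2, 3, 4, 8}:
g(0) = mex{} = 0
g(1) = mex{} = 0
g(2) = mex{0} = 1
g(3) = mex{0} = 1
g(4) = mex{0,1} = 2
g(5) = mex{0,1} = 2
g(6) = mex{1,2} = 0
g(7) = mex{1,2} = 0
g(8) = mex{0,2} = 1
g(9) = mex{0,2} = 1
So g(9) = 1.

1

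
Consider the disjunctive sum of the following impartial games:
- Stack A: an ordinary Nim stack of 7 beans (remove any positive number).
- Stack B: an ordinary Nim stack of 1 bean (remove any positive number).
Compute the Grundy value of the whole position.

Stack A is a plain Nim stack of size 7, so its Grundy value is 7.
Stack B is a plain Nim stack of size 1, so its Grundy value is 1.
By the Sprague-Grundy theorem, the Grundy value of a sum of independent games is the XOR of the component values.
Combined value = 7 XOR 1 = 6.

6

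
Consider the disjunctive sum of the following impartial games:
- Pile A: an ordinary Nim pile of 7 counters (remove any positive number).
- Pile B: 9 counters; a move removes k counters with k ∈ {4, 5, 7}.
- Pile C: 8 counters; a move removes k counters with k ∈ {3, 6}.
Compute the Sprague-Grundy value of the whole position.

7

Pile A is a plain Nim pile of size 7, so its Grundy value is 7.
Build the Grundy sequence for pile B with g(k) = mex{g(k−s) : s ∈ {4, 5, 7}, s ≤ k}:
g(0) = mex{} = 0
g(1) = mex{} = 0
g(2) = mex{} = 0
g(3) = mex{} = 0
g(4) = mex{0} = 1
g(5) = mex{0} = 1
g(6) = mex{0} = 1
g(7) = mex{0} = 1
g(8) = mex{0,1} = 2
g(9) = mex{0,1} = 2
So g(9) = 2.
Build the Grundy sequence for pile C with g(k) = mex{g(k−s) : s ∈ {3, 6}, s ≤ k}:
g(0) = mex{} = 0
g(1) = mex{} = 0
g(2) = mex{} = 0
g(3) = mex{0} = 1
g(4) = mex{0} = 1
g(5) = mex{0} = 1
g(6) = mex{0,1} = 2
g(7) = mex{0,1} = 2
g(8) = mex{0,1} = 2
So g(8) = 2.
By the Sprague-Grundy theorem, the Grundy value of a sum of independent games is the XOR of the component values.
Combined value = 7 XOR 2 XOR 2 = 7.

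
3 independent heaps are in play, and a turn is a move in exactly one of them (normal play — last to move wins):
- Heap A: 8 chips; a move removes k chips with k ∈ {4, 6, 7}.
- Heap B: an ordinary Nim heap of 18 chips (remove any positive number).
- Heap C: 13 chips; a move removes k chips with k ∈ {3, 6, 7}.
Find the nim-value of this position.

17

For heap A, compute g(0), g(1), … with moves {4, 6, 7}:
g(0) = mex{} = 0
g(1) = mex{} = 0
g(2) = mex{} = 0
g(3) = mex{} = 0
g(4) = mex{0} = 1
g(5) = mex{0} = 1
g(6) = mex{0} = 1
g(7) = mex{0} = 1
g(8) = mex{0,1} = 2
So g(8) = 2.
Heap B is a plain Nim heap of size 18, so its Grundy value is 18.
For heap C, compute g(0), g(1), … with moves {3, 6, 7}:
g(0) = mex{} = 0
g(1) = mex{} = 0
g(2) = mex{} = 0
g(3) = mex{0} = 1
g(4) = mex{0} = 1
g(5) = mex{0} = 1
g(6) = mex{0,1} = 2
g(7) = mex{0,1} = 2
g(8) = mex{0,1} = 2
g(9) = mex{0,1,2} = 3
g(10) = mex{1,2} = 0
g(11) = mex{1,2} = 0
g(12) = mex{1,2,3} = 0
g(13) = mex{0,2} = 1
So g(13) = 1.
The value of a disjunctive sum is the nim-sum of the parts.
Combined value = 2 XOR 18 XOR 1 = 17.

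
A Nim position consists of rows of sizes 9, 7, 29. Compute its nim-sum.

19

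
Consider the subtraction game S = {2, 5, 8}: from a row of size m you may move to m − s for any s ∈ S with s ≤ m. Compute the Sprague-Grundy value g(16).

1

Grundy values for subtraction set {2, 5, 8}:
k:     0  1  2  3  4  5  6  7  8  9 10 11 12 13 14 15 16
g(k):  0  0  1  1  0  2  1  0  2  1  0  0  1  1  0  2  1
So g(16) = 1.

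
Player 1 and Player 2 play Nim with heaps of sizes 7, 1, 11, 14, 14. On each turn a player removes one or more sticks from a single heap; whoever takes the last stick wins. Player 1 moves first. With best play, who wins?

Player 1 wins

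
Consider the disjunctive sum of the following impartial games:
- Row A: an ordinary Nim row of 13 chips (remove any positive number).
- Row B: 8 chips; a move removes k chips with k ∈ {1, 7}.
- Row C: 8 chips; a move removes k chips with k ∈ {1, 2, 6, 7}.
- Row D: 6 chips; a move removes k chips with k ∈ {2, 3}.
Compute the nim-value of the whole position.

13

Row A is a plain Nim row of size 13, so its Grundy value is 13.
Build the Grundy sequence for row B with g(k) = mex{g(k−s) : s ∈ {1, 7}, s ≤ k}:
g(0) = mex{} = 0
g(1) = mex{0} = 1
g(2) = mex{1} = 0
g(3) = mex{0} = 1
g(4) = mex{1} = 0
g(5) = mex{0} = 1
g(6) = mex{1} = 0
g(7) = mex{0} = 1
g(8) = mex{1} = 0
So g(8) = 0.
Grundy values for row C (subtraction set {1, 2, 6, 7}):
k:     0  1  2  3  4  5  6  7  8
g(k):  0  1  2  0  1  2  3  4  0
So g(8) = 0.
Grundy values for row D (subtraction set {2, 3}):
k:     0  1  2  3  4  5  6
g(k):  0  0  1  1  2  0  0
So g(6) = 0.
The value of a disjunctive sum is the nim-sum of the parts.
Combined value = 13 XOR 0 XOR 0 XOR 0 = 13.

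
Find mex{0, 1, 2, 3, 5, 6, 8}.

4

The values 0, 1, 2, 3 are all present; 4 is the first non-negative integer missing from the set.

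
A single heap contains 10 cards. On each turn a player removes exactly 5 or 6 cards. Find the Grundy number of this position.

2

Grundy values for subtraction set {5, 6}:
k:     0  1  2  3  4  5  6  7  8  9 10
g(k):  0  0  0  0  0  1  1  1  1  1  2
So g(10) = 2.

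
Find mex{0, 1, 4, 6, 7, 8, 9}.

The values 0, 1 are all present; 2 is the first non-negative integer missing from the set.

2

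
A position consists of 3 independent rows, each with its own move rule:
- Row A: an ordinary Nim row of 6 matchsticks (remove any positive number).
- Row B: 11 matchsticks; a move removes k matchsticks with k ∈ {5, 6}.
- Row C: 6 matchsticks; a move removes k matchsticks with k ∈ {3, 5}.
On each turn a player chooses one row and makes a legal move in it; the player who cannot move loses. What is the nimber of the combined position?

4

Row A is a plain Nim row of size 6, so its Grundy value is 6.
Grundy values for row B (subtraction set {5, 6}):
g(0) = mex{} = 0
g(1) = mex{} = 0
g(2) = mex{} = 0
g(3) = mex{} = 0
g(4) = mex{} = 0
g(5) = mex{0} = 1
g(6) = mex{0} = 1
g(7) = mex{0} = 1
g(8) = mex{0} = 1
g(9) = mex{0} = 1
g(10) = mex{0,1} = 2
g(11) = mex{1} = 0
So g(11) = 0.
For row C, compute g(0), g(1), … with moves {3, 5}:
k:     0  1  2  3  4  5  6
g(k):  0  0  0  1  1  1  2
So g(6) = 2.
The value of a disjunctive sum is the nim-sum of the parts.
Combined value = 6 XOR 0 XOR 2 = 4.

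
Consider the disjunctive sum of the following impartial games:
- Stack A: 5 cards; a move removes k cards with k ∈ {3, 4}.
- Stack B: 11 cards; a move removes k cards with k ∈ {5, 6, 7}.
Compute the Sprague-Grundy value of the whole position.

For stack A, compute g(0), g(1), … with moves {3, 4}:
k:     0  1  2  3  4  5
g(k):  0  0  0  1  1  1
So g(5) = 1.
Grundy values for stack B (subtraction set {5, 6, 7}):
g(0) = mex{} = 0
g(1) = mex{} = 0
g(2) = mex{} = 0
g(3) = mex{} = 0
g(4) = mex{} = 0
g(5) = mex{0} = 1
g(6) = mex{0} = 1
g(7) = mex{0} = 1
g(8) = mex{0} = 1
g(9) = mex{0} = 1
g(10) = mex{0,1} = 2
g(11) = mex{0,1} = 2
So g(11) = 2.
By the Sprague-Grundy theorem, the Grundy value of a sum of independent games is the XOR of the component values.
Combined value = 1 XOR 2 = 3.

3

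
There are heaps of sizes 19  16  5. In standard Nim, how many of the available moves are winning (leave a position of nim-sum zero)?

1

In binary:
  10011  (19)
  10000  (16)
  00101  (5)
  -----
  00110  (6)
The overall nim-sum is X = 6. A heap of size p has a winning move iff p XOR X < p (reduce it to p XOR X).
  19: 19 XOR 6 = 21 ≥ 19 — no move.
  16: 16 XOR 6 = 22 ≥ 16 — no move.
  5: 5 XOR 6 = 3 < 5 — winning move (to 3).
That gives 1 winning move.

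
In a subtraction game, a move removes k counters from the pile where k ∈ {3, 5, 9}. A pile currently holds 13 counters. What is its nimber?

2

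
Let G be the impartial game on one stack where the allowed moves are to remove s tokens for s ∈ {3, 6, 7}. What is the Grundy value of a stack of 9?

Grundy values for subtraction set {3, 6, 7}:
k:     0  1  2  3  4  5  6  7  8  9
g(k):  0  0  0  1  1  1  2  2  2  3
So g(9) = 3.

3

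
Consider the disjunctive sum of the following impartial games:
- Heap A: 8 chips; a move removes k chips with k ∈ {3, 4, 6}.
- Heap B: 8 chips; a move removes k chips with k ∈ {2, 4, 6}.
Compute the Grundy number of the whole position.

Build the Grundy sequence for heap A with g(k) = mex{g(k−s) : s ∈ {3, 4, 6}, s ≤ k}:
g(0) = mex{} = 0
g(1) = mex{} = 0
g(2) = mex{} = 0
g(3) = mex{0} = 1
g(4) = mex{0} = 1
g(5) = mex{0} = 1
g(6) = mex{0,1} = 2
g(7) = mex{0,1} = 2
g(8) = mex{0,1} = 2
So g(8) = 2.
For heap B, compute g(0), g(1), … with moves {2, 4, 6}:
k:     0  1  2  3  4  5  6  7  8
g(k):  0  0  1  1  2  2  3  3  0
So g(8) = 0.
The value of a disjunctive sum is the nim-sum of the parts.
Combined value = 2 ⊕ 0 = 2.

2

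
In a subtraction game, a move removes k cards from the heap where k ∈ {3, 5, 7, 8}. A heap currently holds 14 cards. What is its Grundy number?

1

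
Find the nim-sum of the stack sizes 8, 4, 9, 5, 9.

9

Nim-sum: 8 ^ 4 ^ 9 ^ 5 ^ 9 = 9.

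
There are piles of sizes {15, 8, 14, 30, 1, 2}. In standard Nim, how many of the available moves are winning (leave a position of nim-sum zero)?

In binary:
  01111  (15)
  01000  (8)
  01110  (14)
  11110  (30)
  00001  (1)
  00010  (2)
  -----
  10100  (20)
The overall nim-sum is X = 20. A pile of size p has a winning move iff p XOR X < p (reduce it to p XOR X).
  15: 15 XOR 20 = 27 ≥ 15 — no move.
  8: 8 XOR 20 = 28 ≥ 8 — no move.
  14: 14 XOR 20 = 26 ≥ 14 — no move.
  30: 30 XOR 20 = 10 < 30 — winning move (to 10).
  1: 1 XOR 20 = 21 ≥ 1 — no move.
  2: 2 XOR 20 = 22 ≥ 2 — no move.
That gives 1 winning move.

1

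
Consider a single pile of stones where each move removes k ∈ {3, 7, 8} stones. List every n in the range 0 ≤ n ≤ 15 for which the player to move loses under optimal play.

0, 1, 2, 6, 11, 12

Grundy values for subtraction set {3, 7, 8}:
k:     0  1  2  3  4  5  6  7  8  9 10 11 12 13 14 15
g(k):  0  0  0  1  1  1  0  2  2  1  3  0  0  2  1  1
The P-positions (g = 0) in 0..15 are 0, 1, 2, 6, 11, 12.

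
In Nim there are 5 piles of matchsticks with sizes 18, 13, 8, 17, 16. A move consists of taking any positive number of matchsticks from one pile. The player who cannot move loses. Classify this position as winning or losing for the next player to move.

Winning position

Nim-sum: 18 ⊕ 13 ⊕ 8 ⊕ 17 ⊕ 16 = 22.
The nim-sum is 22 ≠ 0, so this is an N-position: the player to move can win.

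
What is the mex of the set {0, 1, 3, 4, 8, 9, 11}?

2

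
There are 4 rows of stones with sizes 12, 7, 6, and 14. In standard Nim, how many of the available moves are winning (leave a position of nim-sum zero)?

3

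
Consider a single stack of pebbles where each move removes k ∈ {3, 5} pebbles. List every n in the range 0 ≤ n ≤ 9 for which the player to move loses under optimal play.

Compute g(0), g(1), … for moves {3, 5}:
g(0) = mex{} = 0
g(1) = mex{} = 0
g(2) = mex{} = 0
g(3) = mex{0} = 1
g(4) = mex{0} = 1
g(5) = mex{0} = 1
g(6) = mex{0,1} = 2
g(7) = mex{0,1} = 2
g(8) = mex{1} = 0
g(9) = mex{1,2} = 0
The P-positions (g = 0) in 0..9 are 0, 1, 2, 8, 9.

0, 1, 2, 8, 9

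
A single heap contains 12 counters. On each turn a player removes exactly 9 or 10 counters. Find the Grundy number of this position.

1

Build the Grundy sequence with g(k) = mex{g(k−s) : s ∈ {9, 10}, s ≤ k}:
k:     0  1  2  3  4  5  6  7  8  9 10 11 12
g(k):  0  0  0  0  0  0  0  0  0  1  1  1  1
So g(12) = 1.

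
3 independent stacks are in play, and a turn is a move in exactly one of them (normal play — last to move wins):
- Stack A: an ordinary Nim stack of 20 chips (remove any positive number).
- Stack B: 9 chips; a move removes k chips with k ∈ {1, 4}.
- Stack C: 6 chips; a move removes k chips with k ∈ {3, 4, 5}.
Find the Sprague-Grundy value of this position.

20

Stack A is a plain Nim stack of size 20, so its Grundy value is 20.
Grundy values for stack B (subtraction set {1, 4}):
k:     0  1  2  3  4  5  6  7  8  9
g(k):  0  1  0  1  2  0  1  0  1  2
So g(9) = 2.
Build the Grundy sequence for stack C with g(k) = mex{g(k−s) : s ∈ {3, 4, 5}, s ≤ k}:
k:     0  1  2  3  4  5  6
g(k):  0  0  0  1  1  1  2
So g(6) = 2.
The value of a disjunctive sum is the nim-sum of the parts.
Combined value = 20 XOR 2 XOR 2 = 20.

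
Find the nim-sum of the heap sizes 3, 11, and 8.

0

Write each in binary and XOR column by column:
  0011  (3)
  1011  (11)
  1000  (8)
  ----
  0000  (0)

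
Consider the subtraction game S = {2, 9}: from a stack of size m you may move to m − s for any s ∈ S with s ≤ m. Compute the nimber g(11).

0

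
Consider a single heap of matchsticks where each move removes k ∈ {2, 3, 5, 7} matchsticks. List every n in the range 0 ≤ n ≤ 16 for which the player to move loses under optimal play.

0, 1, 9, 10

Compute g(0), g(1), … for moves {2, 3, 5, 7}:
k:     0  1  2  3  4  5  6  7  8  9 10 11 12 13 14 15 16
g(k):  0  0  1  1  2  2  3  3  4  0  0  1  1  2  2  3  3
The P-positions (g = 0) in 0..16 are 0, 1, 9, 10.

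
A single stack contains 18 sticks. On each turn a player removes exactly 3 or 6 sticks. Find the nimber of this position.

0

Grundy values for subtraction set {3, 6}:
k:     0  1  2  3  4  5  6  7  8  9 10 11 12 13 14 15 16 17 18
g(k):  0  0  0  1  1  1  2  2  2  0  0  0  1  1  1  2  2  2  0
So g(18) = 0.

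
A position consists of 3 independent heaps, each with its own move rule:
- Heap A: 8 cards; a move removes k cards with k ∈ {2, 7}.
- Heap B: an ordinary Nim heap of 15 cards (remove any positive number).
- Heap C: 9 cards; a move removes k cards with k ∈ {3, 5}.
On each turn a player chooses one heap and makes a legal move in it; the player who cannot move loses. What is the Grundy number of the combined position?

13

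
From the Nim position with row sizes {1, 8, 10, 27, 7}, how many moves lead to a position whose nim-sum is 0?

1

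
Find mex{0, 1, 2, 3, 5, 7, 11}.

The values 0, 1, 2, 3 are all present; 4 is the first non-negative integer missing from the set.

4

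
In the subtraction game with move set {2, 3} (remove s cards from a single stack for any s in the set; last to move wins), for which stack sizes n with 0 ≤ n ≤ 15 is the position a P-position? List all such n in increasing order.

0, 1, 5, 6, 10, 11, 15

Build the Grundy sequence with g(k) = mex{g(k−s) : s ∈ {2, 3}, s ≤ k}:
k:     0  1  2  3  4  5  6  7  8  9 10 11 12 13 14 15
g(k):  0  0  1  1  2  0  0  1  1  2  0  0  1  1  2  0
The P-positions (g = 0) in 0..15 are 0, 1, 5, 6, 10, 11, 15.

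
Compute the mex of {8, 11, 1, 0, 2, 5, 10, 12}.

The values 0, 1, 2 are all present; 3 is the first non-negative integer missing from the set.

3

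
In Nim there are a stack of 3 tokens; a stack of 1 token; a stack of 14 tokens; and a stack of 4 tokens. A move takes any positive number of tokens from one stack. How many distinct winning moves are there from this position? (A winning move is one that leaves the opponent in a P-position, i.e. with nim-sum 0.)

Nim-sum: 3 XOR 1 XOR 14 XOR 4 = 8.
The overall nim-sum is X = 8. A stack of size p has a winning move iff p XOR X < p (reduce it to p XOR X).
  3: 3 XOR 8 = 11 ≥ 3 — no move.
  1: 1 XOR 8 = 9 ≥ 1 — no move.
  14: 14 XOR 8 = 6 < 14 — winning move (to 6).
  4: 4 XOR 8 = 12 ≥ 4 — no move.
That gives 1 winning move.

1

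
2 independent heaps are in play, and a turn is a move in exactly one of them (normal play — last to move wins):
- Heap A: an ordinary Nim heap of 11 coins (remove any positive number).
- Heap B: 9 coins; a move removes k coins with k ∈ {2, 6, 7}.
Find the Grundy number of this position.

11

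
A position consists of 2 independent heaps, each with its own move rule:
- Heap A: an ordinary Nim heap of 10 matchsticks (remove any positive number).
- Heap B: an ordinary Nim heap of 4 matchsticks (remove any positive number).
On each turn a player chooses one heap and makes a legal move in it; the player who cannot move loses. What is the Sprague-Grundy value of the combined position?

Heap A is a plain Nim heap of size 10, so its Grundy value is 10.
Heap B is a plain Nim heap of size 4, so its Grundy value is 4.
The value of a disjunctive sum is the nim-sum of the parts.
Combined value = 10 ⊕ 4 = 14.

14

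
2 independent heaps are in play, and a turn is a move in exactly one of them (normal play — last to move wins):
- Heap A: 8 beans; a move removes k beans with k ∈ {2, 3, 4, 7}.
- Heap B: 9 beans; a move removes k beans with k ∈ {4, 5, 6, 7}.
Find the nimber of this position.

For heap A, compute g(0), g(1), … with moves {2, 3, 4, 7}:
k:     0  1  2  3  4  5  6  7  8
g(k):  0  0  1  1  2  2  0  3  1
So g(8) = 1.
Grundy values for heap B (subtraction set {4, 5, 6, 7}):
k:     0  1  2  3  4  5  6  7  8  9
g(k):  0  0  0  0  1  1  1  1  2  2
So g(9) = 2.
By the Sprague-Grundy theorem, the Grundy value of a sum of independent games is the XOR of the component values.
Combined value = 1 XOR 2 = 3.

3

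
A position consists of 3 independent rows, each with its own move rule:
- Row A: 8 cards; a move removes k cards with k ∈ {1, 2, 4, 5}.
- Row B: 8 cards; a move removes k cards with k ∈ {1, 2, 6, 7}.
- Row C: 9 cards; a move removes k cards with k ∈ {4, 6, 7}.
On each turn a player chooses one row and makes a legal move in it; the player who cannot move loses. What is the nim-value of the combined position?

0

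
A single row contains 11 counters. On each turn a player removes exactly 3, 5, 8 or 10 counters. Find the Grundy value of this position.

3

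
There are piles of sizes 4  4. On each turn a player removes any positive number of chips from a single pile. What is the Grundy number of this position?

0

Compute the nim-sum pairwise:
4 ^ 4 = 0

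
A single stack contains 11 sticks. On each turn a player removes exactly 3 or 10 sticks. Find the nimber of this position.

1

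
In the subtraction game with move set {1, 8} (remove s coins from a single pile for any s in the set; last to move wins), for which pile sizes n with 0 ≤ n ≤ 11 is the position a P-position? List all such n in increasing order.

0, 2, 4, 6, 9, 11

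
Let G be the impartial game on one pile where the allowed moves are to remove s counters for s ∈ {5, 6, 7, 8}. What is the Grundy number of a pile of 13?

Grundy values for subtraction set {5, 6, 7, 8}:
k:     0  1  2  3  4  5  6  7  8  9 10 11 12 13
g(k):  0  0  0  0  0  1  1  1  1  1  2  2  2  0
So g(13) = 0.

0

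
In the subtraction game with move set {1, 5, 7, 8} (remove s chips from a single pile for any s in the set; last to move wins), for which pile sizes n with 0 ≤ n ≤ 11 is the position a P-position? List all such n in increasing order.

0, 2, 4, 6

Compute g(0), g(1), … for moves {1, 5, 7, 8}:
g(0) = mex{} = 0
g(1) = mex{0} = 1
g(2) = mex{1} = 0
g(3) = mex{0} = 1
g(4) = mex{1} = 0
g(5) = mex{0} = 1
g(6) = mex{1} = 0
g(7) = mex{0} = 1
g(8) = mex{0,1} = 2
g(9) = mex{0,1,2} = 3
g(10) = mex{0,1,3} = 2
g(11) = mex{0,1,2} = 3
The P-positions (g = 0) in 0..11 are 0, 2, 4, 6.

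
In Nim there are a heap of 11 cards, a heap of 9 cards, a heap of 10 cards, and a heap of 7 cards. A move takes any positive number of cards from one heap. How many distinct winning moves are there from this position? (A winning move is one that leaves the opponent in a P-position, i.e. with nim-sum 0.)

Nim-sum: 11 ⊕ 9 ⊕ 10 ⊕ 7 = 15.
The overall nim-sum is X = 15. A heap of size p has a winning move iff p XOR X < p (reduce it to p XOR X).
  11: 11 XOR 15 = 4 < 11 — winning move (to 4).
  9: 9 XOR 15 = 6 < 9 — winning move (to 6).
  10: 10 XOR 15 = 5 < 10 — winning move (to 5).
  7: 7 XOR 15 = 8 ≥ 7 — no move.
That gives 3 winning moves.

3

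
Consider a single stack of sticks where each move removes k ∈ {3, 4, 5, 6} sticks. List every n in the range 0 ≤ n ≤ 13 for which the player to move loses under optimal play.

0, 1, 2, 9, 10, 11

Grundy values for subtraction set {3, 4, 5, 6}:
g(0) = mex{} = 0
g(1) = mex{} = 0
g(2) = mex{} = 0
g(3) = mex{0} = 1
g(4) = mex{0} = 1
g(5) = mex{0} = 1
g(6) = mex{0,1} = 2
g(7) = mex{0,1} = 2
g(8) = mex{0,1} = 2
g(9) = mex{1,2} = 0
g(10) = mex{1,2} = 0
g(11) = mex{1,2} = 0
g(12) = mex{0,2} = 1
g(13) = mex{0,2} = 1
The P-positions (g = 0) in 0..13 are 0, 1, 2, 9, 10, 11.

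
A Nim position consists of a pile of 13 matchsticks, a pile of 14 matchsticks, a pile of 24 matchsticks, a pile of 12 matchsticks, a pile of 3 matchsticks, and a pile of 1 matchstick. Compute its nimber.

21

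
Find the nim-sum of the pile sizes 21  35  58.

12

Compute the nim-sum pairwise:
21 ⊕ 35 = 54
54 ⊕ 58 = 12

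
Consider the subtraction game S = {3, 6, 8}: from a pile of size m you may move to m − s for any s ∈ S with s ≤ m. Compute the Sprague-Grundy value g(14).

Compute g(0), g(1), … for moves {3, 6, 8}:
k:     0  1  2  3  4  5  6  7  8  9 10 11 12 13 14
g(k):  0  0  0  1  1  1  2  2  2  3  3  0  0  0  1
So g(14) = 1.

1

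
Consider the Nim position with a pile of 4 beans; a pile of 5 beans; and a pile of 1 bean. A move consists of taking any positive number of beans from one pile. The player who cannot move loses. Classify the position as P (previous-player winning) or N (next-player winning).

P-position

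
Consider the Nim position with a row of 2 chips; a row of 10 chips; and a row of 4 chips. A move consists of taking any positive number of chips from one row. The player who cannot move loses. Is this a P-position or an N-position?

Compute the nim-sum pairwise:
2 ⊕ 10 = 8
8 ⊕ 4 = 12
The nim-sum is 12 ≠ 0, so this is an N-position: the player to move can win.

N-position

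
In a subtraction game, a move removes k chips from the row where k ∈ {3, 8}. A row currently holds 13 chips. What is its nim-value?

Compute g(0), g(1), … for moves {3, 8}:
k:     0  1  2  3  4  5  6  7  8  9 10 11 12 13
g(k):  0  0  0  1  1  1  0  0  2  1  1  0  0  0
So g(13) = 0.

0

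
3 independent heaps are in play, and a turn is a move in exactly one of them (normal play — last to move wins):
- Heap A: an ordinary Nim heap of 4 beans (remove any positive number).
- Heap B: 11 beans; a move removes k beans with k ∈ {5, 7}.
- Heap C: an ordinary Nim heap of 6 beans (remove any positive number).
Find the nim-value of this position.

Heap A is a plain Nim heap of size 4, so its Grundy value is 4.
Build the Grundy sequence for heap B with g(k) = mex{g(k−s) : s ∈ {5, 7}, s ≤ k}:
k:     0  1  2  3  4  5  6  7  8  9 10 11
g(k):  0  0  0  0  0  1  1  1  1  1  2  2
So g(11) = 2.
Heap C is a plain Nim heap of size 6, so its Grundy value is 6.
By the Sprague-Grundy theorem, the Grundy value of a sum of independent games is the XOR of the component values.
Combined value = 4 XOR 2 XOR 6 = 0.

0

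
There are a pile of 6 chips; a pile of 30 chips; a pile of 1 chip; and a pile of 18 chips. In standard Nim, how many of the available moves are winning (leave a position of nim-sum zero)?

Write each in binary and XOR column by column:
  00110  (6)
  11110  (30)
  00001  (1)
  10010  (18)
  -----
  01011  (11)
The overall nim-sum is X = 11. A pile of size p has a winning move iff p XOR X < p (reduce it to p XOR X).
  6: 6 XOR 11 = 13 ≥ 6 — no move.
  30: 30 XOR 11 = 21 < 30 — winning move (to 21).
  1: 1 XOR 11 = 10 ≥ 1 — no move.
  18: 18 XOR 11 = 25 ≥ 18 — no move.
That gives 1 winning move.

1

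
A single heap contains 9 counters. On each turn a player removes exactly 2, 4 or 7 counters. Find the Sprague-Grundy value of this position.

Compute g(0), g(1), … for moves {2, 4, 7}:
k:     0  1  2  3  4  5  6  7  8  9
g(k):  0  0  1  1  2  2  0  3  1  0
So g(9) = 0.

0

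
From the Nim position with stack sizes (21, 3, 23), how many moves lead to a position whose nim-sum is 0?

Nim-sum: 21 XOR 3 XOR 23 = 1.
The overall nim-sum is X = 1. A stack of size p has a winning move iff p XOR X < p (reduce it to p XOR X).
  21: 21 XOR 1 = 20 < 21 — winning move (to 20).
  3: 3 XOR 1 = 2 < 3 — winning move (to 2).
  23: 23 XOR 1 = 22 < 23 — winning move (to 22).
That gives 3 winning moves.

3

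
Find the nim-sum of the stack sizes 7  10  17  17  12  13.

12

Write each in binary and XOR column by column:
  00111  (7)
  01010  (10)
  10001  (17)
  10001  (17)
  01100  (12)
  01101  (13)
  -----
  01100  (12)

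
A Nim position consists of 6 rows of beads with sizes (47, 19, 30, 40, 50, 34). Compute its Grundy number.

Compute the nim-sum pairwise:
47 ^ 19 = 60
60 ^ 30 = 34
34 ^ 40 = 10
10 ^ 50 = 56
56 ^ 34 = 26

26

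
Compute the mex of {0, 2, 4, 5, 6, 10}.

1

0 is in the set but 1 is not, so the mex is 1.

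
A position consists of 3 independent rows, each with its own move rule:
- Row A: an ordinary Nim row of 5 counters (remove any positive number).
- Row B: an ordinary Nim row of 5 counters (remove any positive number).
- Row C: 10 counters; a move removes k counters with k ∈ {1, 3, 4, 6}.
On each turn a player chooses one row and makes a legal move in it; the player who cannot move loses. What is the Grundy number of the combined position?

Row A is a plain Nim row of size 5, so its Grundy value is 5.
Row B is a plain Nim row of size 5, so its Grundy value is 5.
For row C, compute g(0), g(1), … with moves {1, 3, 4, 6}:
g(0) = mex{} = 0
g(1) = mex{0} = 1
g(2) = mex{1} = 0
g(3) = mex{0} = 1
g(4) = mex{0,1} = 2
g(5) = mex{0,1,2} = 3
g(6) = mex{0,1,3} = 2
g(7) = mex{1,2} = 0
g(8) = mex{0,2,3} = 1
g(9) = mex{1,2,3} = 0
g(10) = mex{0,2} = 1
So g(10) = 1.
By the Sprague-Grundy theorem, the Grundy value of a sum of independent games is the XOR of the component values.
Combined value = 5 XOR 5 XOR 1 = 1.

1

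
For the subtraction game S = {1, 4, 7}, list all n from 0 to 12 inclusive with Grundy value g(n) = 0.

0, 2, 5, 8, 10

Build the Grundy sequence with g(k) = mex{g(k−s) : s ∈ {1, 4, 7}, s ≤ k}:
k:     0  1  2  3  4  5  6  7  8  9 10 11 12
g(k):  0  1  0  1  2  0  1  2  0  1  0  1  2
The P-positions (g = 0) in 0..12 are 0, 2, 5, 8, 10.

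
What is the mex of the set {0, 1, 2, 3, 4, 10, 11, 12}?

The values 0, 1, 2, 3, 4 are all present; 5 is the first non-negative integer missing from the set.

5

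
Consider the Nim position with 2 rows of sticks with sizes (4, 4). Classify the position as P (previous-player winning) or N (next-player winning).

P-position

Compute the nim-sum pairwise:
4 ⊕ 4 = 0
The nim-sum is 0, so this is a P-position: the player to move is in a losing position under optimal play.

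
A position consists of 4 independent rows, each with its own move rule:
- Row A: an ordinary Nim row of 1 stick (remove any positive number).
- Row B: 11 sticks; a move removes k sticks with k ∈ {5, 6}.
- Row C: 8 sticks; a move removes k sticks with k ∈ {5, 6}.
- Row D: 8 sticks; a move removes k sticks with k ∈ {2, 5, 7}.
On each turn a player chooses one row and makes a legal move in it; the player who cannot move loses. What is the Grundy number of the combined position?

2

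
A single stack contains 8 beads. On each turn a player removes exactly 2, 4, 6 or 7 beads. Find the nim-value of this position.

4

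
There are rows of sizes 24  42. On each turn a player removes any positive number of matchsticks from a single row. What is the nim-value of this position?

Bitwise XOR of the heap sizes:
  011000  (24)
  101010  (42)
  ------
  110010  (50)

50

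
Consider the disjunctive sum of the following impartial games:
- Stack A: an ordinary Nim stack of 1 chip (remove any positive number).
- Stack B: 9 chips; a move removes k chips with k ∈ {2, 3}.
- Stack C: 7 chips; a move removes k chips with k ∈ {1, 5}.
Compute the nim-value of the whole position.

2

Stack A is a plain Nim stack of size 1, so its Grundy value is 1.
Grundy values for stack B (subtraction set {2, 3}):
g(0) = mex{} = 0
g(1) = mex{} = 0
g(2) = mex{0} = 1
g(3) = mex{0} = 1
g(4) = mex{0,1} = 2
g(5) = mex{1} = 0
g(6) = mex{1,2} = 0
g(7) = mex{0,2} = 1
g(8) = mex{0} = 1
g(9) = mex{0,1} = 2
So g(9) = 2.
For stack C, compute g(0), g(1), … with moves {1, 5}:
k:     0  1  2  3  4  5  6  7
g(k):  0  1  0  1  0  1  0  1
So g(7) = 1.
The value of a disjunctive sum is the nim-sum of the parts.
Combined value = 1 XOR 2 XOR 1 = 2.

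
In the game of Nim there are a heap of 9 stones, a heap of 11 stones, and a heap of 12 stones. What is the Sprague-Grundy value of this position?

Nim-sum: 9 XOR 11 XOR 12 = 14.

14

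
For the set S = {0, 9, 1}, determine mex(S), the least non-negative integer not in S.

The values 0, 1 are all present; 2 is the first non-negative integer missing from the set.

2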